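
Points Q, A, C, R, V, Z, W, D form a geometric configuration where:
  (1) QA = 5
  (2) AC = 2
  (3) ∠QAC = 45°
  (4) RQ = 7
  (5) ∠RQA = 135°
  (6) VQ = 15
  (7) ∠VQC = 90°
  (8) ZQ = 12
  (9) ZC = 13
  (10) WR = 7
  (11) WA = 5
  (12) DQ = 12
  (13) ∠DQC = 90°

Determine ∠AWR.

Step 1: By the law of cosines on triangle AQR: AR² = 5² + 7² − 2·5·7·cos(135°) = 123.5, so AR ≈ 11.11.
Step 2: By the inverse law of cosines on triangle AWR: cos(∠AWR) = (5² + 7² − 11.11²) / (2·5·7) = -49.5/70 = -0.7071, so ∠AWR = 135°.

Therefore, the measure of angle ∠AWR = 135°.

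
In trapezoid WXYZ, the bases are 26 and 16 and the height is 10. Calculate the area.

A trapezoid's area equals the midsegment times the height.
The midsegment is (26 + 16) / 2 = 21.
Area = 21 * 10 = 210.

210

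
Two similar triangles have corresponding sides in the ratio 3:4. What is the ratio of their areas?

Area ratio = (side ratio)^2 = (3/4)^2 = 9:16.

9:16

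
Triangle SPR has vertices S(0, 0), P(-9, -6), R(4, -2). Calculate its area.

The Shoelace formula computes the area from vertex coordinates by summing cross products.
For vertices (0,0), (-9,-6), (4,-2):
Signed sum = 0*-6 - -9*0 + -9*-2 - 4*-6 + 4*0 - 0*-2
= 0 + 42 + 0 = 42
Area = (1/2)|42| = 21.

21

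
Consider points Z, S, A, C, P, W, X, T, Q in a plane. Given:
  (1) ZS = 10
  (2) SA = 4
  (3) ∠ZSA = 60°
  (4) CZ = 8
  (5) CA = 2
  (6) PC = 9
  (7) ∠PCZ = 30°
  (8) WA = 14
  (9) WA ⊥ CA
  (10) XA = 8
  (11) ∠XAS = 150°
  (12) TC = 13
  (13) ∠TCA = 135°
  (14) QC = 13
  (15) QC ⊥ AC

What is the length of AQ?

Step 1: By the law of cosines on triangle ACQ: AQ² = 2² + 13² − 2·2·13·cos(90°) = 173, so AQ = √173.

Therefore, the length of AQ = √173.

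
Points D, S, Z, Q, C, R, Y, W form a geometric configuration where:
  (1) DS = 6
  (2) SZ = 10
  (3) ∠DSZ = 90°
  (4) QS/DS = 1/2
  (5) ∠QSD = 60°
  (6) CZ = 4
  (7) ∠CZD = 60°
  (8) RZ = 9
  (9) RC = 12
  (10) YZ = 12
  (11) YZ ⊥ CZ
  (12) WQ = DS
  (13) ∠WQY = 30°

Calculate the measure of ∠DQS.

From the given relations: QS = 1/2·DS = 1/2·6 = 3.
Step 1: By the law of cosines on triangle QSD: QD² = 3² + 6² − 2·3·6·cos(60°) = 27, so QD = 3·√3.
Step 2: By the inverse law of cosines on triangle DQS: cos(∠DQS) = ((3·√3)² + 3² − 6²) / (2·3·√3·3) = 0/31.18 = 0, so ∠DQS = 90°.

Therefore, the measure of angle ∠DQS = 90°.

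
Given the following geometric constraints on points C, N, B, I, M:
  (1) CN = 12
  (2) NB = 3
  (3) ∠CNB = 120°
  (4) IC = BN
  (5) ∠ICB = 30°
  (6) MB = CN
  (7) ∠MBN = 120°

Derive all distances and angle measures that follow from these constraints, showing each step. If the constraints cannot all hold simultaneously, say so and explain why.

The constraints are consistent.

From the given relations:
  IC = BN = 3
  MB = CN = 12

Step 1: From CN = 12, NB = 3, and ∠CNB = 120°, by the law of cosines:
  CB² = CN² + NB² - 2·CN·NB·cos(120°) = 144 + 9 + 36 = 189
  CB = 3·√21

Step 2: From NB = 3, BM = 12, and ∠NBM = 120°, by the law of cosines:
  NM² = NB² + BM² - 2·NB·BM·cos(120°) = 9 + 144 + 36 = 189
  NM = 3·√21

Step 3: From BC = 3·√21, CI = 3, and ∠BCI = 30°, by the law of cosines:
  BI² = BC² + CI² - 2·BC·CI·cos(30°) = 189 + 9 - 71.44 = 126.6
  BI ≈ 11.25

Step 4: From CB = 3·√21, CN = 12, BN = 3, by the inverse law of cosines:
  cos(∠BCN) = (CB² + CN² - BN²) / (2·CB·CN)
  ∠BCN = 10.89°

Step 5: From NB = 3, NM = 3·√21, BM = 12, by the inverse law of cosines:
  cos(∠BNM) = (NB² + NM² - BM²) / (2·NB·NM)
  ∠BNM = 49.11°

Step 6: From BC = 3·√21, BN = 3, CN = 12, by the inverse law of cosines:
  cos(∠CBN) = (BC² + BN² - CN²) / (2·BC·BN)
  ∠CBN = 49.11°

Step 7: From MB = 12, MN = 3·√21, BN = 3, by the inverse law of cosines:
  cos(∠BMN) = (MB² + MN² - BN²) / (2·MB·MN)
  ∠BMN = 10.89°

Step 8: From BC = 3·√21, BI = 11.25, CI = 3, by the inverse law of cosines:
  cos(∠CBI) = (BC² + BI² - CI²) / (2·BC·BI)
  ∠CBI = 7.66°

Step 9: From IB = 11.25, IC = 3, BC = 3·√21, by the inverse law of cosines:
  cos(∠BIC) = (IB² + IC² - BC²) / (2·IB·IC)
  ∠BIC = 142.34°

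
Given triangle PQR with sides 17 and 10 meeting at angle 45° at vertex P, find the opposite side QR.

Law of cosines: QR^2 = 17^2 + 10^2 - 2(17)(10)cos(45°) = 389 - 170*sqrt(2), so QR = sqrt(389 - 170*sqrt(2)).

sqrt(389 - 170*sqrt(2))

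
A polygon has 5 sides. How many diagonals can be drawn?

The number of diagonals in an n-gon is n(n - 3)/2.
For n = 5: 5(5 - 3)/2 = 5 × 2 / 2 = 5.

5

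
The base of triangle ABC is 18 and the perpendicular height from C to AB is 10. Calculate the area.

Area = (1/2) * base * height
Area = (1/2) * 18 * 10
Area = 90

90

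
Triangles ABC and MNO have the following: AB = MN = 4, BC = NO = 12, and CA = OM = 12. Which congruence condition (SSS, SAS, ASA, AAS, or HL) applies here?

Consider the given information: AB = MN = 4, BC = NO = 12, and CA = OM = 12
This is not ASA or HL: ASA requires two angles and the side between them. HL only applies to right triangles with matching hypotenuse and leg.
The correct criterion is SSS. All three pairs of corresponding sides are equal (Side-Side-Side).

SSS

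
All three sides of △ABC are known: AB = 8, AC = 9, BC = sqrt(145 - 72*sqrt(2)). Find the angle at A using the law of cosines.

By the inverse law of cosines: cos(A) = (AB² + AC² - BC²) / (2 × AB × AC)
cos(A) = (8² + 9² - (sqrt(145 - 72*sqrt(2)))²) / (2 × 8 × 9)
cos(A) = (64 + 81 - (145 - 72*sqrt(2))) / 144
cos(A) = sqrt(2)/2
A = arccos(sqrt(2)/2) = 45°

45°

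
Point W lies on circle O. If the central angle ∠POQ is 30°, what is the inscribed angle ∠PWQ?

An inscribed angle intercepts an arc from a point on the circle, while the central angle intercepts the same arc from the center.
The inscribed angle is always half the central angle: 30° / 2 = 15°.

15°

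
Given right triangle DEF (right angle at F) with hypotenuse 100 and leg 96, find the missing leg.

Rearranging the Pythagorean theorem to solve for the unknown leg:
leg^2 = hypotenuse^2 - known_leg^2 = 10000 - 9216 = 784
leg = sqrt(784) = 28.

28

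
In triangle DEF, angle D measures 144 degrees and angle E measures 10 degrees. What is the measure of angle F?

By the triangle angle sum property, the three interior angles of any triangle add up to 180°.
We know angle D = 144° and angle E = 10°, so their sum is 154°.
Therefore angle F = 180° - 154° = 26°.

26 degrees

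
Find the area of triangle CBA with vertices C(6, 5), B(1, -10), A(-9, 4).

Shoelace: Area = (1/2)|6(-10-4) + 1(4-5) + -9(5--10)| = (1/2)(220) = 110

110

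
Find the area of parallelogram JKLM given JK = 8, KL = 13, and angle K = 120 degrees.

The area of a parallelogram equals the product of two adjacent sides times the sine of the included angle.
This is because the height equals 13 * sin(120°) = 13*sqrt(3)/2.
Area = 8 * 13*sqrt(3)/2 = 52*sqrt(3)

52*sqrt(3)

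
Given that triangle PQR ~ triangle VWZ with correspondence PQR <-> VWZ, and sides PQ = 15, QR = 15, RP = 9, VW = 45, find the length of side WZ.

k = 45/15 = 3. WZ = 3 * 15 = 45.

45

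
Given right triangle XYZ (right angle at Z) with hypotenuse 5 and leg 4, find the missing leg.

Rearranging the Pythagorean theorem to solve for the unknown leg:
leg^2 = hypotenuse^2 - known_leg^2 = 25 - 16 = 9
leg = sqrt(9) = 3.

3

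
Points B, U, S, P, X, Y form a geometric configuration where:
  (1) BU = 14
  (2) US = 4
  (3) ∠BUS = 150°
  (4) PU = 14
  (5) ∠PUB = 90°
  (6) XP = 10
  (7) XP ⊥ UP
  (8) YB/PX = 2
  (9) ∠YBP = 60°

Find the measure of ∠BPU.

Step 1: By the law of cosines on triangle PUB: PB² = 14² + 14² − 2·14·14·cos(90°) = 392, so PB = 14·√2.
Step 2: By the inverse law of cosines on triangle BPU: cos(∠BPU) = ((14·√2)² + 14² − 14²) / (2·14·√2·14) = 392/554.37 = 0.7071, so ∠BPU = 45°.

Therefore, the measure of angle ∠BPU = 45°.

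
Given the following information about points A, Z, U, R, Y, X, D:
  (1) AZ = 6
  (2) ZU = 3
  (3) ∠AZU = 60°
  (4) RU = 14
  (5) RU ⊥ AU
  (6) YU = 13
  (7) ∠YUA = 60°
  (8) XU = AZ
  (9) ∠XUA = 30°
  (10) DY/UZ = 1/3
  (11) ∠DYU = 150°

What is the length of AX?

From the given relations: XU = AZ = 6.
Step 1: By the law of cosines on triangle UZA: UA² = 3² + 6² − 2·3·6·cos(60°) = 27, so UA = 3·√3.
Step 2: By the law of cosines on triangle AUX: AX² = (3·√3)² + 6² − 2·3·√3·6·cos(30°) = 9, so AX = 3.

Therefore, the length of AX = 3.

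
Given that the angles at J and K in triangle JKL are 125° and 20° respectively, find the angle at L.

Let angle L = x. Then 125 + 20 + x = 180.
x = 180 - 145 = 35 degrees.

35 degrees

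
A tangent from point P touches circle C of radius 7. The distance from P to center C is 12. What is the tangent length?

tangent = √(d² - r²) = √(12² - 7²) = √(144 - 49) = √95 = sqrt(95)

sqrt(95)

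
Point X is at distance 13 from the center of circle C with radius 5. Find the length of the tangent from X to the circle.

Let T be the point of tangency. Then CT ⊥ XT (radius ⊥ tangent).
In right triangle CTX: CX² = CT² + XT²
13² = 5² + XT²
XT² = 144, XT = 12

12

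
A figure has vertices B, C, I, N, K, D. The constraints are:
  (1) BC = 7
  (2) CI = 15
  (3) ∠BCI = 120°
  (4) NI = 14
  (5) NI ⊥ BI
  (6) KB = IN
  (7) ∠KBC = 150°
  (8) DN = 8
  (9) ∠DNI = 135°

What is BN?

Step 1: By the law of cosines on triangle BCI: BI² = 7² + 15² − 2·7·15·cos(120°) = 379, so BI ≈ 19.47.
Step 2: By the law of cosines on triangle BIN: BN² = 19.47² + 14² − 2·19.47·14·cos(90°) = 575, so BN = 5·√23.

Therefore, the length of BN = 5·√23.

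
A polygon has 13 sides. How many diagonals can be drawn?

Total line segments between 13 vertices = C(13,2) = 78.
Subtract the 13 sides: 78 - 13 = 65 diagonals.

65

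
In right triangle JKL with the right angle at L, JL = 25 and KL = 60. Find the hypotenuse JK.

In a right triangle, the square of the hypotenuse equals the sum of the squares of the two legs.
The legs are 25 and 60, so the hypotenuse = sqrt(625 + 3600) = sqrt(4225) = 65.

65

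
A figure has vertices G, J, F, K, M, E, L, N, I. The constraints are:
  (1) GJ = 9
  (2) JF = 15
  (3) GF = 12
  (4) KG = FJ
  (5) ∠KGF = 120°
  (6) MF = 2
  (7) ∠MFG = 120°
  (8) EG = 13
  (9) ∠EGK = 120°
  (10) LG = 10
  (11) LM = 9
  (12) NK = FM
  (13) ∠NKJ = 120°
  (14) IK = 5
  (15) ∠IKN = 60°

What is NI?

From the given relations: NK = FM = 2.
Step 1: By the law of cosines on triangle NKI: NI² = 2² + 5² − 2·2·5·cos(60°) = 19, so NI = √19.

Therefore, the length of NI = √19.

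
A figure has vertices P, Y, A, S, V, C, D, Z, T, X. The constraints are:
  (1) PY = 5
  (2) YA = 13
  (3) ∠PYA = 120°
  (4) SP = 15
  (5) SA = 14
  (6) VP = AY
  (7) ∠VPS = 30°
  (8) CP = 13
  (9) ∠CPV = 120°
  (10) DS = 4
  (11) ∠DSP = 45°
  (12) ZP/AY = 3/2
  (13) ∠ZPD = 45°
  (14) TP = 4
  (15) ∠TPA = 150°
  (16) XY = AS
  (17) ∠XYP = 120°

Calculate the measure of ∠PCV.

From the given relations: VP = AY = 13.
Step 1: By the law of cosines on triangle CPV: CV² = 13² + 13² − 2·13·13·cos(120°) = 507, so CV = 13·√3.
Step 2: By the inverse law of cosines on triangle PCV: cos(∠PCV) = (13² + (13·√3)² − 13²) / (2·13·13·√3) = 507/585.43 = 0.866, so ∠PCV = 30°.

Therefore, the measure of angle ∠PCV = 30°.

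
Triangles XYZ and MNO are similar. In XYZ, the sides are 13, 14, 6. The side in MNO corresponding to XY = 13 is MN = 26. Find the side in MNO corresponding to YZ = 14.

Since the triangles are similar, the ratio of corresponding sides is constant.
Scale factor k = MN / XY = 26 / 13 = 2
NO = k * YZ = 2 * 14 = 28

28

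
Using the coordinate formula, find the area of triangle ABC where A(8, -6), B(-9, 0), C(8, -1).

Using the Shoelace formula for a triangle:
Area = (1/2)|x0(y1 - y2) + x1(y2 - y0) + x2(y0 - y1)|
Area = (1/2)|8(0 - -1) + -9(-1 - -6) + 8(-6 - 0)|
Area = (1/2)|8 + -45 + -48|
Area = (1/2)|-85|
Area = (1/2)(85)
Area = 85/2

85/2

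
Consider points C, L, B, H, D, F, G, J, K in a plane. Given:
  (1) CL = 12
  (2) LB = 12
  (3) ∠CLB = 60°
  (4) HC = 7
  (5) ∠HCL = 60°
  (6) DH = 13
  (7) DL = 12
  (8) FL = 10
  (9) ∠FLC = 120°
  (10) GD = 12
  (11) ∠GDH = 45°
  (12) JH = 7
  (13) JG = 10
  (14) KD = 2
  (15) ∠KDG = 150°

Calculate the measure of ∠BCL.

Step 1: By the law of cosines on triangle CLB: CB² = 12² + 12² − 2·12·12·cos(60°) = 144, so CB = 12.
Step 2: By the inverse law of cosines on triangle BCL: cos(∠BCL) = (12² + 12² − 12²) / (2·12·12) = 144/288 = 0.5, so ∠BCL = 60°.

Therefore, the measure of angle ∠BCL = 60°.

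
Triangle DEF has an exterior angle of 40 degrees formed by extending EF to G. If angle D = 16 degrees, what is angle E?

By the exterior angle theorem: exterior angle = sum of remote interior angles.
40 = 16 + angle E
angle E = 40 - 16 = 24 degrees

24 degrees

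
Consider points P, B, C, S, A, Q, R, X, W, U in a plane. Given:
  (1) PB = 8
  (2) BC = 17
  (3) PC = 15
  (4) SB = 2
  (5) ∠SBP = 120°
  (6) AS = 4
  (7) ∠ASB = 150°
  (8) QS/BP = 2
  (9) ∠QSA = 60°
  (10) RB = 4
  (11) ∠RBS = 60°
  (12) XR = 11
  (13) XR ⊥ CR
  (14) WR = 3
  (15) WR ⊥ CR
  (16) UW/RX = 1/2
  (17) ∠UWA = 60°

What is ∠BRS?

Step 1: By the law of cosines on triangle RBS: RS² = 4² + 2² − 2·4·2·cos(60°) = 12, so RS = 2·√3.
Step 2: By the inverse law of cosines on triangle BRS: cos(∠BRS) = (4² + (2·√3)² − 2²) / (2·4·2·√3) = 24/27.71 = 0.866, so ∠BRS = 30°.

Therefore, the measure of angle ∠BRS = 30°.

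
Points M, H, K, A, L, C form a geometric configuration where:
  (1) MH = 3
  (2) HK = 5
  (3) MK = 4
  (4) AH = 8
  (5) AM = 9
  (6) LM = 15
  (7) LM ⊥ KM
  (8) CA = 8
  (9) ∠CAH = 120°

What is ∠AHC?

Step 1: By the law of cosines on triangle HAC: HC² = 8² + 8² − 2·8·8·cos(120°) = 192, so HC = 8·√3.
Step 2: By the inverse law of cosines on triangle AHC: cos(∠AHC) = (8² + (8·√3)² − 8²) / (2·8·8·√3) = 192/221.7 = 0.866, so ∠AHC = 30°.

Therefore, the measure of angle ∠AHC = 30°.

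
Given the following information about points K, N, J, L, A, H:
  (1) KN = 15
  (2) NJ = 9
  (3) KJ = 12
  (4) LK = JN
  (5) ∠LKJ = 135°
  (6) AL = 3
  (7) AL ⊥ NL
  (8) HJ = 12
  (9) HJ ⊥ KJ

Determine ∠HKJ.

Step 1: By the law of cosines on triangle KJH: KH² = 12² + 12² − 2·12·12·cos(90°) = 288, so KH = 12·√2.
Step 2: By the inverse law of cosines on triangle HKJ: cos(∠HKJ) = ((12·√2)² + 12² − 12²) / (2·12·√2·12) = 288/407.29 = 0.7071, so ∠HKJ = 45°.

Therefore, the measure of angle ∠HKJ = 45°.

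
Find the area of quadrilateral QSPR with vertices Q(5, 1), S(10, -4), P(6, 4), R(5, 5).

The Shoelace formula works by pairing each vertex with the next (cycling back to the first).
For each pair, compute x_i*y_(i+1) - x_(i+1)*y_i:
  (5*-4 - 10*1) = -30
  (10*4 - 6*-4) = 64
  (6*5 - 5*4) = 10
  (5*1 - 5*5) = -20
Taking half the absolute value of the total: Area = (1/2)(24) = 12.

12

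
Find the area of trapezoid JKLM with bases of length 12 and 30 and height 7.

A trapezoid's area equals the midsegment times the height.
The midsegment is (12 + 30) / 2 = 21.
Area = 21 * 7 = 147.

147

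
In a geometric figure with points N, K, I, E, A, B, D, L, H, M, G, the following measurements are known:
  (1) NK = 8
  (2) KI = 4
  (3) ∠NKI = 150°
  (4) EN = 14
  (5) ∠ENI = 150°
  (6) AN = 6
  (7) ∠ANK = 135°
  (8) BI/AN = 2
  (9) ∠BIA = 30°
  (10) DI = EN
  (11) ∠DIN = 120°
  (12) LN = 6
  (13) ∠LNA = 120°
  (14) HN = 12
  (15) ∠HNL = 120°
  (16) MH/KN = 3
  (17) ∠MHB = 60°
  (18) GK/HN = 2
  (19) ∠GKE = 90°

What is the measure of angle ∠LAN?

Step 1: By the law of cosines on triangle ANL: AL² = 6² + 6² − 2·6·6·cos(120°) = 108, so AL = 6·√3.
Step 2: By the inverse law of cosines on triangle LAN: cos(∠LAN) = ((6·√3)² + 6² − 6²) / (2·6·√3·6) = 108/124.71 = 0.866, so ∠LAN = 30°.

Therefore, the measure of angle ∠LAN = 30°.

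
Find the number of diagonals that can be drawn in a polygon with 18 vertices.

Total line segments between 18 vertices = C(18,2) = 153.
Subtract the 18 sides: 153 - 18 = 135 diagonals.

135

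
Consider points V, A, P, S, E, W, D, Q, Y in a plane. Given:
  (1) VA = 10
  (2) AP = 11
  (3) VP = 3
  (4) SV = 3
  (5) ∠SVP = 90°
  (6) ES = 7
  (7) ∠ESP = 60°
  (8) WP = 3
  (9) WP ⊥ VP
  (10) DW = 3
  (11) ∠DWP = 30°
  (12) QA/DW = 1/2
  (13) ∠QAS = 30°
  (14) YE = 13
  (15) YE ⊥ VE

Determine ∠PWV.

Step 1: By the law of cosines on triangle WPV: WV² = 3² + 3² − 2·3·3·cos(90°) = 18, so WV = 3·√2.
Step 2: By the inverse law of cosines on triangle PWV: cos(∠PWV) = (3² + (3·√2)² − 3²) / (2·3·3·√2) = 18/25.46 = 0.7071, so ∠PWV = 45°.

Therefore, the measure of angle ∠PWV = 45°.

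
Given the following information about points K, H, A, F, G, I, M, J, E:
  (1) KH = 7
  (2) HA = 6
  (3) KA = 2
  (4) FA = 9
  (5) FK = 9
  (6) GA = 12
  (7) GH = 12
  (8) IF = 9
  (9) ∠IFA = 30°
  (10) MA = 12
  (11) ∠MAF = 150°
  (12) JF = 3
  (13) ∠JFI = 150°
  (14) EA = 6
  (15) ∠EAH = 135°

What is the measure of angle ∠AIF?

Step 1: By the law of cosines on triangle IFA: IA² = 9² + 9² − 2·9·9·cos(30°) = 21.7, so IA ≈ 4.66.
Step 2: By the inverse law of cosines on triangle AIF: cos(∠AIF) = (4.66² + 9² − 9²) / (2·4.66·9) = 21.7/83.86 = 0.2588, so ∠AIF = 75°.

Therefore, the measure of angle ∠AIF = 75°.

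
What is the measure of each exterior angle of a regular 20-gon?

Each exterior angle of a regular n-gon is 360 / n.
For n = 20: 360 / 20 = 18 degrees.

18 degrees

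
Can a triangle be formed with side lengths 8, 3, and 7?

For three segments to close into a triangle, no single side can be as long as the other two combined.
The longest side is 8, and 3 + 7 = 10 > 8.
A triangle can be formed.

Yes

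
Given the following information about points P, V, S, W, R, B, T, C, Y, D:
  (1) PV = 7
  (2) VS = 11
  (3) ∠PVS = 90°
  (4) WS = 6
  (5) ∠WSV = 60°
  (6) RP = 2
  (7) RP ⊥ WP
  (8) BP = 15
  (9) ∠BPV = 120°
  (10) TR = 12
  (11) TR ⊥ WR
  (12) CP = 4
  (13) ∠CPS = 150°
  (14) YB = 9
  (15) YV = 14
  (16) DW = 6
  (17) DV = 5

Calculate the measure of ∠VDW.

Step 1: By the law of cosines on triangle VSW: VW² = 11² + 6² − 2·11·6·cos(60°) = 91, so VW = √91.
Step 2: By the inverse law of cosines on triangle VDW: cos(∠VDW) = (5² + 6² − √91²) / (2·5·6) = -30/60 = -0.5, so ∠VDW = 120°.

Therefore, the measure of angle ∠VDW = 120°.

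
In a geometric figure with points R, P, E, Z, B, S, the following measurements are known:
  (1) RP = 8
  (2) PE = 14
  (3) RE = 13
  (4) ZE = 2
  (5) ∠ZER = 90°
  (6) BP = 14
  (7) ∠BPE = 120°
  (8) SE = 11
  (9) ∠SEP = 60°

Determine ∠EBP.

Step 1: By the law of cosines on triangle BPE: BE² = 14² + 14² − 2·14·14·cos(120°) = 588, so BE = 14·√3.
Step 2: By the inverse law of cosines on triangle EBP: cos(∠EBP) = ((14·√3)² + 14² − 14²) / (2·14·√3·14) = 588/678.96 = 0.866, so ∠EBP = 30°.

Therefore, the measure of angle ∠EBP = 30°.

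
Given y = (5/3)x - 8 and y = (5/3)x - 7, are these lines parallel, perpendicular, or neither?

Slope of line 1: m1 = 5/3
Slope of line 2: m2 = 5/3
Since m1 = m2 = 5/3, the lines are parallel.

Parallel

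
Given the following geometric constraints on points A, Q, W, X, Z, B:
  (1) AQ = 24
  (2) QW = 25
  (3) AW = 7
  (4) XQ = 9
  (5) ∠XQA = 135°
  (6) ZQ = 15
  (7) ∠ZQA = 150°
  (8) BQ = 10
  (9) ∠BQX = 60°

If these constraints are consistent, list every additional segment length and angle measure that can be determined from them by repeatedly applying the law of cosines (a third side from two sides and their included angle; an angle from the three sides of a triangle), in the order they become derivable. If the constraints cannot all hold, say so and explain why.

The constraints are consistent. Derivable facts, in order:
After 1 step:
- AX ≈ 31.02
- AZ ≈ 37.74
- XB = √91
- ∠AQW = 16.26°
- ∠AWQ = 73.74°
- ∠QAW = 90°
After 2 steps:
- ∠AXQ = 33.16°
- ∠AZQ = 18.54°
- ∠BXQ = 65.21°
- ∠QAX = 11.84°
- ∠QAZ = 11.46°
- ∠QBX = 54.79°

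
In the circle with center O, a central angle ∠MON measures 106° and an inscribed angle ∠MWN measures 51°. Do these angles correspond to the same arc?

By the inscribed angle theorem, the inscribed angle for a central angle of 106° should be 106° / 2 = 53°.
The given inscribed angle is 51°, which does not equal 53°.
Therefore, no, they do not correspond to the same arc.

No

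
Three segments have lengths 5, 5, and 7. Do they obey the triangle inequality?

Sort the sides: 5, 5, 7.
It suffices to check that the sum of the two smallest exceeds the largest:
5 + 5 = 10 > 7. ✓
Yes, a valid triangle can be formed.

Yes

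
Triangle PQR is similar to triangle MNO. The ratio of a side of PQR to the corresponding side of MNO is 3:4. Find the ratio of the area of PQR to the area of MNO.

The ratio of areas of similar triangles equals the square of the side ratio.
Side ratio = 3:4
Area ratio = (3/4)^2 = 9/16 = 9:16

9:16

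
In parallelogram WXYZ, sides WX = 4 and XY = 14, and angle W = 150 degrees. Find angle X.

Opposite sides of a parallelogram are parallel, so consecutive angles form co-interior angles on a transversal.
Co-interior angles sum to 180°, giving angle X = 180 - 150 = 30 degrees.

30 degrees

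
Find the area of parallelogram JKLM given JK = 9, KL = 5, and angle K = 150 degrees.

The area of a parallelogram equals the product of two adjacent sides times the sine of the included angle.
This is because the height equals 5 * sin(150°) = 5/2.
Area = 9 * 5/2 = 45/2

45/2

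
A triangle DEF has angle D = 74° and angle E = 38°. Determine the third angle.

angle F = 180 - 74 - 38 = 68 degrees.

68 degrees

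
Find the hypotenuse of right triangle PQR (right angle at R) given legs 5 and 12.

PQ = sqrt(5^2 + 12^2) = sqrt(169) = 13

13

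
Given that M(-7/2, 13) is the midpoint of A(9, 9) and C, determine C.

Using the midpoint formula: M = ((x1 + x2)/2, (y1 + y2)/2)
We know M = (-7/2, 13) and A = (9, 9)
For x: -7/2 = (9 + x2)/2, so x2 = 2*-7/2 - 9 = -16
For y: 13 = (9 + y2)/2, so y2 = 2*13 - 9 = 17
C = (-16, 17)

(-16, 17)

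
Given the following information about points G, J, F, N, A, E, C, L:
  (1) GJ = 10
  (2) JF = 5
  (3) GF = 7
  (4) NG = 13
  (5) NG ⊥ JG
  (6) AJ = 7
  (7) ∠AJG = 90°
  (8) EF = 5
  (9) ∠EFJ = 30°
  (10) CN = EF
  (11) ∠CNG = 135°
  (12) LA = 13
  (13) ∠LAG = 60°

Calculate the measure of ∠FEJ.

Step 1: By the law of cosines on triangle EFJ: EJ² = 5² + 5² − 2·5·5·cos(30°) = 6.7, so EJ ≈ 2.59.
Step 2: By the inverse law of cosines on triangle FEJ: cos(∠FEJ) = (5² + 2.59² − 5²) / (2·5·2.59) = 6.7/25.88 = 0.2588, so ∠FEJ = 75°.

Therefore, the measure of angle ∠FEJ = 75°.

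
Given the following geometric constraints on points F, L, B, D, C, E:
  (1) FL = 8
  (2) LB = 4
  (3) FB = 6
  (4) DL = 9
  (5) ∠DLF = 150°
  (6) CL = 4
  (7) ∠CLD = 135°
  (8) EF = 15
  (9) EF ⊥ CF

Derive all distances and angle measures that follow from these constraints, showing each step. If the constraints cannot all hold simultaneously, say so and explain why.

The constraints are consistent.

Step 1: From FL = 8, LD = 9, and ∠FLD = 150°, by the law of cosines:
  FD² = FL² + LD² - 2·FL·LD·cos(150°) = 64 + 81 + 124.7 = 269.7
  FD ≈ 16.42

Step 2: From DL = 9, LC = 4, and ∠DLC = 135°, by the law of cosines:
  DC² = DL² + LC² - 2·DL·LC·cos(135°) = 81 + 16 + 50.91 = 147.9
  DC ≈ 12.16

Step 3: From FB = 6, FL = 8, BL = 4, by the inverse law of cosines:
  cos(∠BFL) = (FB² + FL² - BL²) / (2·FB·FL)
  ∠BFL = 28.96°

Step 4: From LB = 4, LF = 8, BF = 6, by the inverse law of cosines:
  cos(∠BLF) = (LB² + LF² - BF²) / (2·LB·LF)
  ∠BLF = 46.57°

Step 5: From BF = 6, BL = 4, FL = 8, by the inverse law of cosines:
  cos(∠FBL) = (BF² + BL² - FL²) / (2·BF·BL)
  ∠FBL = 104.48°

Step 6: From FD = 16.42, FL = 8, DL = 9, by the inverse law of cosines:
  cos(∠DFL) = (FD² + FL² - DL²) / (2·FD·FL)
  ∠DFL = 15.9°

Step 7: From DC = 12.16, DL = 9, CL = 4, by the inverse law of cosines:
  cos(∠CDL) = (DC² + DL² - CL²) / (2·DC·DL)
  ∠CDL = 13.45°

Step 8: From DF = 16.42, DL = 9, FL = 8, by the inverse law of cosines:
  cos(∠FDL) = (DF² + DL² - FL²) / (2·DF·DL)
  ∠FDL = 14.1°

Step 9: From CD = 12.16, CL = 4, DL = 9, by the inverse law of cosines:
  cos(∠DCL) = (CD² + CL² - DL²) / (2·CD·CL)
  ∠DCL = 31.55°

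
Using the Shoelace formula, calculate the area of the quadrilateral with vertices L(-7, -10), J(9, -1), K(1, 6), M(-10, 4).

The Shoelace formula works by pairing each vertex with the next (cycling back to the first).
For each pair, compute x_i*y_(i+1) - x_(i+1)*y_i:
  (-7*-1 - 9*-10) = 97
  (9*6 - 1*-1) = 55
  (1*4 - -10*6) = 64
  (-10*-10 - -7*4) = 128
Taking half the absolute value of the total: Area = (1/2)(344) = 172.

172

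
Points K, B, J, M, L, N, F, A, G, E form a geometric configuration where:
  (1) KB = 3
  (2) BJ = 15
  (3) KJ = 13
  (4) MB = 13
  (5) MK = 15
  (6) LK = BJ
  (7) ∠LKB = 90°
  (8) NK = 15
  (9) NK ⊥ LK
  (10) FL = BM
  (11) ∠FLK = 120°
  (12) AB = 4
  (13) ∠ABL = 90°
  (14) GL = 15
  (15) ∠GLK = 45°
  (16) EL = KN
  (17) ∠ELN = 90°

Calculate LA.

From the given relations: LK = BJ = 15.
Step 1: By the law of cosines on triangle LKB: LB² = 15² + 3² − 2·15·3·cos(90°) = 234, so LB = 3·√26.
Step 2: By the law of cosines on triangle LBA: LA² = (3·√26)² + 4² − 2·3·√26·4·cos(90°) = 250, so LA = 5·√10.

Therefore, the length of LA = 5·√10.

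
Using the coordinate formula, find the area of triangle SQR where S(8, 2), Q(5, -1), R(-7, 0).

Shoelace: Area = (1/2)|8(-1-0) + 5(0-2) + -7(2--1)| = (1/2)(39) = 39/2

39/2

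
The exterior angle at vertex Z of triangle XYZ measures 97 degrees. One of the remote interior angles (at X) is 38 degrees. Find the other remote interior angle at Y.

By the exterior angle theorem: exterior angle = sum of remote interior angles.
97 = 38 + angle Y
angle Y = 97 - 38 = 59 degrees

59 degrees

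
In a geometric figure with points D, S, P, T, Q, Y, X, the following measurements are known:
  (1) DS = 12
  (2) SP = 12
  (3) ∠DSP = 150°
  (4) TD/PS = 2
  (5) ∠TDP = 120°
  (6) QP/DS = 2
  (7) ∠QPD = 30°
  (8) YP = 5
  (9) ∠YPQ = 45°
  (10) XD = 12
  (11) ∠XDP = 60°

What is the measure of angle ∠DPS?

Step 1: By the law of cosines on triangle PSD: PD² = 12² + 12² − 2·12·12·cos(150°) = 537.42, so PD ≈ 23.18.
Step 2: By the inverse law of cosines on triangle DPS: cos(∠DPS) = (23.18² + 12² − 12²) / (2·23.18·12) = 537.42/556.37 = 0.9659, so ∠DPS = 15°.

Therefore, the measure of angle ∠DPS = 15°.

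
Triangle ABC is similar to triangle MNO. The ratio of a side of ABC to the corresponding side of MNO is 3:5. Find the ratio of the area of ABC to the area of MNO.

Area scales with the square of linear dimensions. If every length is multiplied by 3/5, then the area is multiplied by (3/5)^2 = 9/25.
The area ratio is 9:25.

9:25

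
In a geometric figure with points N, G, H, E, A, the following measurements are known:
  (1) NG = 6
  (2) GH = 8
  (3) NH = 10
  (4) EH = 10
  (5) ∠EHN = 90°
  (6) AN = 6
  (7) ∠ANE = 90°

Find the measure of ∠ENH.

Step 1: By the law of cosines on triangle NHE: NE² = 10² + 10² − 2·10·10·cos(90°) = 200, so NE = 10·√2.
Step 2: By the inverse law of cosines on triangle ENH: cos(∠ENH) = ((10·√2)² + 10² − 10²) / (2·10·√2·10) = 200/282.84 = 0.7071, so ∠ENH = 45°.

Therefore, the measure of angle ∠ENH = 45°.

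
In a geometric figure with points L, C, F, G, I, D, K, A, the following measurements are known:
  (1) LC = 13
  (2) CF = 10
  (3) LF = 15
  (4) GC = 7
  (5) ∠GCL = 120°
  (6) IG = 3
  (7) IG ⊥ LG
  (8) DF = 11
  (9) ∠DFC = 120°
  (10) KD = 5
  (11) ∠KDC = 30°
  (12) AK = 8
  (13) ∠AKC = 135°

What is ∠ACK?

Step 1: By the law of cosines on triangle CFD: CD² = 10² + 11² − 2·10·11·cos(120°) = 331, so CD ≈ 18.19.
Step 2: By the law of cosines on triangle CDK: CK² = 18.19² + 5² − 2·18.19·5·cos(30°) = 198.44, so CK ≈ 14.09.
Step 3: By the law of cosines on triangle CKA: CA² = 14.09² + 8² − 2·14.09·8·cos(135°) = 421.82, so CA ≈ 20.54.
Step 4: By the inverse law of cosines on triangle ACK: cos(∠ACK) = (20.54² + 14.09² − 8²) / (2·20.54·14.09) = 556.26/578.64 = 0.9613, so ∠ACK = 15.99°.

Therefore, the measure of angle ∠ACK = 15.99°.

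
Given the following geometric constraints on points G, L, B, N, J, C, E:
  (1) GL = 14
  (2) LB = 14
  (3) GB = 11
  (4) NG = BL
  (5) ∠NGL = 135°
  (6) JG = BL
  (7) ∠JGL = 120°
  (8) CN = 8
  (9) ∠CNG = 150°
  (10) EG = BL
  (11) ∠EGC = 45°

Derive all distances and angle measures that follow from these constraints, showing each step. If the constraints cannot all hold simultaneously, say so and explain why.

The constraints are consistent.

From the given relations:
  NG = BL = 14
  JG = BL = 14
  EG = BL = 14

Step 1: From GN = 14, NC = 8, and ∠GNC = 150°, by the law of cosines:
  GC² = GN² + NC² - 2·GN·NC·cos(150°) = 196 + 64 + 194 = 454
  GC ≈ 21.31

Step 2: From LG = 14, GN = 14, and ∠LGN = 135°, by the law of cosines:
  LN² = LG² + GN² - 2·LG·GN·cos(135°) = 196 + 196 + 277.2 = 669.2
  LN ≈ 25.87

Step 3: From LG = 14, GJ = 14, and ∠LGJ = 120°, by the law of cosines:
  LJ² = LG² + GJ² - 2·LG·GJ·cos(120°) = 196 + 196 + 196 = 588
  LJ = 14·√3

Step 4: From GB = 11, GL = 14, BL = 14, by the inverse law of cosines:
  cos(∠BGL) = (GB² + GL² - BL²) / (2·GB·GL)
  ∠BGL = 66.87°

Step 5: From LB = 14, LG = 14, BG = 11, by the inverse law of cosines:
  cos(∠BLG) = (LB² + LG² - BG²) / (2·LB·LG)
  ∠BLG = 46.26°

Step 6: From BG = 11, BL = 14, GL = 14, by the inverse law of cosines:
  cos(∠GBL) = (BG² + BL² - GL²) / (2·BG·BL)
  ∠GBL = 66.87°

Step 7: From CG = 21.31, GE = 14, and ∠CGE = 45°, by the law of cosines:
  CE² = CG² + GE² - 2·CG·GE·cos(45°) = 454 + 196 - 421.9 = 228.1
  CE ≈ 15.1

Step 8: From GC = 21.31, GN = 14, CN = 8, by the inverse law of cosines:
  cos(∠CGN) = (GC² + GN² - CN²) / (2·GC·GN)
  ∠CGN = 10.82°

Step 9: From LG = 14, LJ = 14·√3, GJ = 14, by the inverse law of cosines:
  cos(∠GLJ) = (LG² + LJ² - GJ²) / (2·LG·LJ)
  ∠GLJ = 30°

Step 10: From LG = 14, LN = 25.87, GN = 14, by the inverse law of cosines:
  cos(∠GLN) = (LG² + LN² - GN²) / (2·LG·LN)
  ∠GLN = 22.5°

Step 11: From NG = 14, NL = 25.87, GL = 14, by the inverse law of cosines:
  cos(∠GNL) = (NG² + NL² - GL²) / (2·NG·NL)
  ∠GNL = 22.5°

Step 12: From JG = 14, JL = 14·√3, GL = 14, by the inverse law of cosines:
  cos(∠GJL) = (JG² + JL² - GL²) / (2·JG·JL)
  ∠GJL = 30°

Step 13: From CG = 21.31, CN = 8, GN = 14, by the inverse law of cosines:
  cos(∠GCN) = (CG² + CN² - GN²) / (2·CG·CN)
  ∠GCN = 19.18°

Step 14: From CE = 15.1, CG = 21.31, EG = 14, by the inverse law of cosines:
  cos(∠ECG) = (CE² + CG² - EG²) / (2·CE·CG)
  ∠ECG = 40.95°

Step 15: From EC = 15.1, EG = 14, CG = 21.31, by the inverse law of cosines:
  cos(∠CEG) = (EC² + EG² - CG²) / (2·EC·EG)
  ∠CEG = 94.05°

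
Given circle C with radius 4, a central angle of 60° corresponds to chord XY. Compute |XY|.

Chord length = 2r sin(θ/2)
= 2 × 4 × sin(60°/2)
= 2 × 4 × sin(30°)
= 4

4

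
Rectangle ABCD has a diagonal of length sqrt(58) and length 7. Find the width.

b = sqrt(d^2 - a^2) = sqrt(58 - 49) = sqrt(9) = 3

3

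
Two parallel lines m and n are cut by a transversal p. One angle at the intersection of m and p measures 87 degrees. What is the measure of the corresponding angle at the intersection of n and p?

Corresponding angles are equal: 87 degrees.

87 degrees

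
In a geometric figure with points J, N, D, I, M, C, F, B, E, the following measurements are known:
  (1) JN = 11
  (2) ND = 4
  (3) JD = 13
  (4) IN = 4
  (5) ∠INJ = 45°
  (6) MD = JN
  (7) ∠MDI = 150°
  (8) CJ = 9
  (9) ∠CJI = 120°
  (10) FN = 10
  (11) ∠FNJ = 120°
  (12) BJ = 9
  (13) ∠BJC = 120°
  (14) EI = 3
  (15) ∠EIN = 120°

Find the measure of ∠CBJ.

Step 1: By the law of cosines on triangle BJC: BC² = 9² + 9² − 2·9·9·cos(120°) = 243, so BC = 9·√3.
Step 2: By the inverse law of cosines on triangle CBJ: cos(∠CBJ) = ((9·√3)² + 9² − 9²) / (2·9·√3·9) = 243/280.59 = 0.866, so ∠CBJ = 30°.

Therefore, the measure of angle ∠CBJ = 30°.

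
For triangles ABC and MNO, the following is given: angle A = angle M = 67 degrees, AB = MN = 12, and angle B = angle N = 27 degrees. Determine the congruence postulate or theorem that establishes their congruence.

The given information matches ASA: Two pairs of corresponding angles and the included side are equal (Angle-Side-Angle).

ASA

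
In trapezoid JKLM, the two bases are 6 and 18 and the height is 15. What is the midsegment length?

midsegment = (6 + 18) / 2 = 24 / 2 = 12

12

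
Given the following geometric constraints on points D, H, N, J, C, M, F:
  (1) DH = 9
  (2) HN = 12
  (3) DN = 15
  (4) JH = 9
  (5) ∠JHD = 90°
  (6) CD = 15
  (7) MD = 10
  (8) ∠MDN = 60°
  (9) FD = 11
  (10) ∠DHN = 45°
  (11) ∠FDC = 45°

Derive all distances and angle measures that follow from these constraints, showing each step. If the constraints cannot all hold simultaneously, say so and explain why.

These constraints are not satisfiable: (1), (2) and (3) fix all three sides of triangle DHN, so by the law of cosines cos(∠DHN) = (9² + 12² − 15²) / (2·9·12) = 0.0000, i.e. ∠DHN ≈ 90°, which contradicts (10) ∠DHN = 45°. No planar figure meets all of them, so nothing further can be derived.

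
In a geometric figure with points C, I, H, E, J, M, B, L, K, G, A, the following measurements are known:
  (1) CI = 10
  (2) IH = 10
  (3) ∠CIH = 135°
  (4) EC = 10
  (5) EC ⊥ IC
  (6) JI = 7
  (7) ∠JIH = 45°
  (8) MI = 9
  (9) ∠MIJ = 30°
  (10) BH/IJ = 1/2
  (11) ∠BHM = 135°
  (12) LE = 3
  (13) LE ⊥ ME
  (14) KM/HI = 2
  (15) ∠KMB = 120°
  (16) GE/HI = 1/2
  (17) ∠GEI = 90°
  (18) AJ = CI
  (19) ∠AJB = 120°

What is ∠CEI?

Step 1: By the law of cosines on triangle ECI: EI² = 10² + 10² − 2·10·10·cos(90°) = 200, so EI = 10·√2.
Step 2: By the inverse law of cosines on triangle CEI: cos(∠CEI) = (10² + (10·√2)² − 10²) / (2·10·10·√2) = 200/282.84 = 0.7071, so ∠CEI = 45°.

Therefore, the measure of angle ∠CEI = 45°.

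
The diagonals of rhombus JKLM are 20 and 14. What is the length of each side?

In a rhombus, the diagonals bisect each other perpendicularly, creating four congruent right triangles.
Each triangle has legs 10 (half of 20) and 7 (half of 14).
The hypotenuse of each right triangle is a side of the rhombus:
side = sqrt(10^2 + 7^2) = sqrt(149)

sqrt(149)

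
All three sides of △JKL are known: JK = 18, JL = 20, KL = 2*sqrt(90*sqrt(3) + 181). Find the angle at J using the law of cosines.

When all three sides of a triangle are known, the law of cosines can be rearranged to find any angle.
cos(C) = (a² + b² - c²) / (2ab) gives cos(J) = -sqrt(3)/2.
Taking the inverse cosine: J = 150°.

150°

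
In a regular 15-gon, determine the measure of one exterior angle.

Each exterior angle of a regular n-gon is 360 / n.
For n = 15: 360 / 15 = 24 degrees.

24 degrees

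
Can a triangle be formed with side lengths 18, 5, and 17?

Yes.
The triangle inequality requires that the sum of any two sides exceeds the third.
Here 5 + 17 = 22 > 18, so the condition is met.

Yes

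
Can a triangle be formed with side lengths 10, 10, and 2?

Yes.
The triangle inequality requires that the sum of any two sides exceeds the third.
Here 2 + 10 = 12 > 10, so the condition is met.

Yes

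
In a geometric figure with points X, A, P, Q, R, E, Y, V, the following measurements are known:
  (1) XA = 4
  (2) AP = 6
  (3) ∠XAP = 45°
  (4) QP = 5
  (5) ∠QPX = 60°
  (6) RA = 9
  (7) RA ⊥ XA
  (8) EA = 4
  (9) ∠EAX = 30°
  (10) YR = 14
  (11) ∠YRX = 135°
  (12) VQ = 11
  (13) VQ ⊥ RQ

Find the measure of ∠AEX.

Step 1: By the law of cosines on triangle EAX: EX² = 4² + 4² − 2·4·4·cos(30°) = 4.29, so EX ≈ 2.07.
Step 2: By the inverse law of cosines on triangle AEX: cos(∠AEX) = (4² + 2.07² − 4²) / (2·4·2.07) = 4.29/16.56 = 0.2588, so ∠AEX = 75°.

Therefore, the measure of angle ∠AEX = 75°.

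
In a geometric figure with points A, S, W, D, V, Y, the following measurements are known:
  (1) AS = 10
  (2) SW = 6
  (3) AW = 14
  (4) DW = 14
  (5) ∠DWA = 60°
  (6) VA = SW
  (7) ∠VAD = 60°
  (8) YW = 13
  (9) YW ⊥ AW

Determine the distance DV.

From the given relations: VA = SW = 6.
Step 1: By the law of cosines on triangle DWA: DA² = 14² + 14² − 2·14·14·cos(60°) = 196, so DA = 14.
Step 2: By the law of cosines on triangle DAV: DV² = 14² + 6² − 2·14·6·cos(60°) = 148, so DV = 2·√37.

Therefore, the length of DV = 2·√37.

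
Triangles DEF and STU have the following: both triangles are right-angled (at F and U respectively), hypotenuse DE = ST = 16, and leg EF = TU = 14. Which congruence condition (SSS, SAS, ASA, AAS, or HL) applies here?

The given information matches HL: The hypotenuse and one leg of two right triangles are equal (Hypotenuse-Leg).

HL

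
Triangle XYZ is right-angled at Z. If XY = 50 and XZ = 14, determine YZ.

By the Pythagorean theorem: YZ^2 = XY^2 - XZ^2
YZ^2 = 50^2 - 14^2 = 2500 - 196 = 2304
YZ = sqrt(2304) = 48

48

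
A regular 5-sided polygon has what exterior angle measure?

Each exterior angle of a regular n-gon is 360 / n.
For n = 5: 360 / 5 = 72 degrees.

72 degrees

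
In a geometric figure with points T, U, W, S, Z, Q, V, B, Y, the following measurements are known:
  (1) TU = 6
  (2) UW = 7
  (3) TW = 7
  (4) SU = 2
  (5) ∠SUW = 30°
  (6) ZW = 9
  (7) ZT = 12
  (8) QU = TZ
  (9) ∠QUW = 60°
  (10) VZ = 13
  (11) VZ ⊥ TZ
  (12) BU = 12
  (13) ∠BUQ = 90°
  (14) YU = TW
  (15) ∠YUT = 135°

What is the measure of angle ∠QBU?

From the given relations: QU = TZ = 12.
Step 1: By the law of cosines on triangle BUQ: BQ² = 12² + 12² − 2·12·12·cos(90°) = 288, so BQ = 12·√2.
Step 2: By the inverse law of cosines on triangle QBU: cos(∠QBU) = ((12·√2)² + 12² − 12²) / (2·12·√2·12) = 288/407.29 = 0.7071, so ∠QBU = 45°.

Therefore, the measure of angle ∠QBU = 45°.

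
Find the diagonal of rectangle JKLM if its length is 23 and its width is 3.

A rectangle's diagonal splits it into two right triangles, with the diagonal as the hypotenuse.
By the Pythagorean theorem, d^2 = 23^2 + 3^2 = 538.
Therefore d = sqrt(538).

sqrt(538)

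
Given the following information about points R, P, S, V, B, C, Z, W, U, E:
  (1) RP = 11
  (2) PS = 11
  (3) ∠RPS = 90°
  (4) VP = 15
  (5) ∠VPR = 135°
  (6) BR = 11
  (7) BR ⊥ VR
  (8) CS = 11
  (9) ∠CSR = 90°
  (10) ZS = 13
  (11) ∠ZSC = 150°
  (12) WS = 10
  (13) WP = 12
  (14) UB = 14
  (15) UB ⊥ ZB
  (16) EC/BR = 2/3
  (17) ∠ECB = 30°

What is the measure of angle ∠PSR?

Step 1: By the law of cosines on triangle SPR: SR² = 11² + 11² − 2·11·11·cos(90°) = 242, so SR = 11·√2.
Step 2: By the inverse law of cosines on triangle PSR: cos(∠PSR) = (11² + (11·√2)² − 11²) / (2·11·11·√2) = 242/342.24 = 0.7071, so ∠PSR = 45°.

Therefore, the measure of angle ∠PSR = 45°.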